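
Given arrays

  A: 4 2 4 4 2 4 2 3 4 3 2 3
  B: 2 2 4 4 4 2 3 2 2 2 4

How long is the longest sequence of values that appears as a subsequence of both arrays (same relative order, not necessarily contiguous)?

7

Let dp[i][j] be the LCS length of the first i values of A and the first j values of B. dp[i][j] = dp[i-1][j-1]+1 when the i-th and j-th values match, else max(dp[i-1][j], dp[i][j-1]).
    ·  2  2  4  4  4  2  3  2  2  2  4
 ·  0  0  0  0  0  0  0  0  0  0  0  0
 4  0  0  0  1  1  1  1  1  1  1  1  1
 2  0  1  1  1  1  1  2  2  2  2  2  2
 4  0  1  1  2  2  2  2  2  2  2  2  3
 4  0  1  1  2  3  3  3  3  3  3  3  3
 2  0  1  2  2  3  3  4  4  4  4  4  4
 4  0  1  2  3  3  4  4  4  4  4  4  5
 2  0  1  2  3  3  4  5  5  5  5  5  5
 3  0  1  2  3  3  4  5  6  6  6  6  6
 4  0  1  2  3  4  4  5  6  6  6  6  7
 3  0  1  2  3  4  4  5  6  6  6  6  7
 2  0  1  2  3  4  4  5  6  7  7  7  7
 3  0  1  2  3  4  4  5  6  7  7  7  7
dp[12][11] = 7. One LCS (by backtracking along matches): 2, 4, 4, 4, 2, 3, 4.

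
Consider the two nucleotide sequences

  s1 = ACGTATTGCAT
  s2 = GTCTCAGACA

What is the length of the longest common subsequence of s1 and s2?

Taking C at s1[2]=s2[3] → T at s1[4]=s2[4] → A at s1[5]=s2[6] → G at s1[8]=s2[7] → C at s1[9]=s2[9] → A at s1[10]=s2[10] gives a common subsequence of length 6, and the DP table's final entry dp[11][10] is also 6, so no common subsequence is longer.

6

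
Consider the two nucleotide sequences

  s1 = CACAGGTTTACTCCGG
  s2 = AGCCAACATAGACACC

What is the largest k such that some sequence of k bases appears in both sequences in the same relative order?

9

Taking C [1,4]; then A [2,6]; then C [3,7]; then A [4,10]; then G [6,11]; then A [10,12]; then C [11,13]; then C [13,15]; then C [14,16] gives a common subsequence of length 9. The LCS DP gives dp[16][16] = 9, so this is optimal.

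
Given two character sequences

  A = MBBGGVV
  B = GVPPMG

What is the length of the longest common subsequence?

Taking M at A[1]=B[5] → G at A[5]=B[6] gives a common subsequence of length 2, and the DP table's final entry dp[7][6] is also 2, so no common subsequence is longer.

2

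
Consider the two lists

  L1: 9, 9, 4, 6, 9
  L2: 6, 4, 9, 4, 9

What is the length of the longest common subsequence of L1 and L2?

Pick 9 (L1 #2, L2 #3), 4 (L1 #3, L2 #4), 9 (L1 #5, L2 #5); all 3 values appear in both, in order, and the DP table's final entry dp[5][5] is also 3, so no common subsequence is longer.

3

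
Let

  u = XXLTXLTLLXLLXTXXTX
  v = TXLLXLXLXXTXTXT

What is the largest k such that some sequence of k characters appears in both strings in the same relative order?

12

One common subsequence of length 12: T at u[4]=v[1], X at u[5]=v[2], L at u[6]=v[3], L at u[8]=v[4], L at u[9]=v[6], X at u[10]=v[7], L at u[11]=v[8], X at u[13]=v[10], T at u[14]=v[11], X at u[15]=v[12], X at u[16]=v[14], T at u[17]=v[15], and the DP table's final entry dp[18][15] is also 12, so no common subsequence is longer.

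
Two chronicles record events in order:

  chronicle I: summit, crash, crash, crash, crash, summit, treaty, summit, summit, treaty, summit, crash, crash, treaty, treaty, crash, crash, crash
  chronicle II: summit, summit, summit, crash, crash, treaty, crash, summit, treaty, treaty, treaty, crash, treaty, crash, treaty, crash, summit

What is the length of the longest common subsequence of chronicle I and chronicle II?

11

Taking summit at chronicle I[1]=chronicle II[3], crash at chronicle I[2]=chronicle II[4], crash at chronicle I[3]=chronicle II[5], crash at chronicle I[5]=chronicle II[7], summit at chronicle I[6]=chronicle II[8], treaty at chronicle I[7]=chronicle II[10], treaty at chronicle I[10]=chronicle II[11], crash at chronicle I[12]=chronicle II[12], crash at chronicle I[13]=chronicle II[14], treaty at chronicle I[15]=chronicle II[15], crash at chronicle I[16]=chronicle II[16] gives a common subsequence of length 11. dp[18][17] = 11 confirms this is the maximum.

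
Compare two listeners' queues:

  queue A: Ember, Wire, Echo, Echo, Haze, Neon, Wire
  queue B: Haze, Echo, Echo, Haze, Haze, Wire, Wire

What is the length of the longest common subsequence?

4

Taking Echo (queue A #3, queue B #2), Echo (queue A #4, queue B #3), Haze (queue A #5, queue B #5), Wire (queue A #7, queue B #7) gives a common subsequence of length 4, and the DP table's final entry dp[7][7] is also 4, so no common subsequence is longer.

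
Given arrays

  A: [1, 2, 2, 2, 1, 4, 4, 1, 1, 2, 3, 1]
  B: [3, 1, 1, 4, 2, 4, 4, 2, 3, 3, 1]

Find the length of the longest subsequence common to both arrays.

7

Let dp[i][j] be the LCS length of the first i values of A and the first j values of B. dp[i][j] = dp[i-1][j-1]+1 when the i-th and j-th values match, else max(dp[i-1][j], dp[i][j-1]).
    ·  3  1  1  4  2  4  4  2  3  3  1
 ·  0  0  0  0  0  0  0  0  0  0  0  0
 1  0  0  1  1  1  1  1  1  1  1  1  1
 2  0  0  1  1  1  2  2  2  2  2  2  2
 2  0  0  1  1  1  2  2  2  3  3  3  3
 2  0  0  1  1  1  2  2  2  3  3  3  3
 1  0  0  1  2  2  2  2  2  3  3  3  4
 4  0  0  1  2  3  3  3  3  3  3  3  4
 4  0  0  1  2  3  3  4  4  4  4  4  4
 1  0  0  1  2  3  3  4  4  4  4  4  5
 1  0  0  1  2  3  3  4  4  4  4  4  5
 2  0  0  1  2  3  4  4  4  5  5  5  5
 3  0  1  1  2  3  4  4  4  5  6  6  6
 1  0  1  2  2  3  4  4  4  5  6  6  7
dp[12][11] = 7. One LCS (by backtracking along matches): 1, 2, 4, 4, 2, 3, 1.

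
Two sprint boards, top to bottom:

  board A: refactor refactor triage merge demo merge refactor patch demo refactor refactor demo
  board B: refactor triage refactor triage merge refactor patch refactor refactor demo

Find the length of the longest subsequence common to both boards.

Taking refactor [1,1], then refactor [2,3], then triage [3,4], then merge [6,5], then refactor [7,6], then patch [8,7], then refactor [10,8], then refactor [11,9], then demo [12,10] gives a common subsequence of length 9. The LCS DP gives dp[12][10] = 9, so this is optimal.

9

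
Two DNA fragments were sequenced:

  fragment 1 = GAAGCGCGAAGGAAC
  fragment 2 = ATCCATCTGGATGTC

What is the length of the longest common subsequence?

8

One common subsequence of length 8: A at fragment 1[2]=fragment 2[1], A at fragment 1[3]=fragment 2[5], C at fragment 1[5]=fragment 2[7], G at fragment 1[6]=fragment 2[9], G at fragment 1[8]=fragment 2[10], A at fragment 1[9]=fragment 2[11], G at fragment 1[11]=fragment 2[13], C at fragment 1[15]=fragment 2[15], and the DP table's final entry dp[15][15] is also 8, so no common subsequence is longer.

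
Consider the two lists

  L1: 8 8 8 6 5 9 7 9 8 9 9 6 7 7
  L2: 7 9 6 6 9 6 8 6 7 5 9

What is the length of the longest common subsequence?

5

One common subsequence of length 5: 6 (L1 #4, L2 #4), then 9 (L1 #6, L2 #5), then 8 (L1 #9, L2 #7), then 6 (L1 #12, L2 #8), then 7 (L1 #13, L2 #9), and the DP table's final entry dp[14][11] is also 5, so no common subsequence is longer.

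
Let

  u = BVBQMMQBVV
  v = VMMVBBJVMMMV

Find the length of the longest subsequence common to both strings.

6

Match V [2,1]; then M [5,2]; then M [6,3]; then B [8,6]; then V [9,8]; then V [10,12] — 6 characters in the same relative order in both, and the DP table's final entry dp[10][12] is also 6, so no common subsequence is longer.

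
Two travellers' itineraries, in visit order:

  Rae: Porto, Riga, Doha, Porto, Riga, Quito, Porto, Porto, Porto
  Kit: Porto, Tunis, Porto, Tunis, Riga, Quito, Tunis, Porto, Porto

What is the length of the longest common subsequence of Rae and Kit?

One common subsequence of length 6: Porto [1,1], then Porto [4,3], then Riga [5,5], then Quito [6,6], then Porto [8,8], then Porto [9,9]. Since dp[9][9] = 6, nothing longer is possible.

6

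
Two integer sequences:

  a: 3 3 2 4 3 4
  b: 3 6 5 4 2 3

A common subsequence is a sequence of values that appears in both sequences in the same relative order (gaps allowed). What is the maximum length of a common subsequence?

Let dp[i][j] be the LCS length of the first i values of a and the first j values of b. dp[i][j] = dp[i-1][j-1]+1 when the i-th and j-th values match, else max(dp[i-1][j], dp[i][j-1]).
    ·  3  6  5  4  2  3
 ·  0  0  0  0  0  0  0
 3  0  1  1  1  1  1  1
 3  0  1  1  1  1  1  2
 2  0  1  1  1  1  2  2
 4  0  1  1  1  2  2  2
 3  0  1  1  1  2  2  3
 4  0  1  1  1  2  2  3
dp[6][6] = 3. One LCS (by backtracking along matches): 3, 2, 3.

3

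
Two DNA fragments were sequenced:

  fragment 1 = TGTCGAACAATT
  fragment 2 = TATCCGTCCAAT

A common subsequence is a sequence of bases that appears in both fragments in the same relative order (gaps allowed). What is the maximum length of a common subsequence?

One common subsequence of length 8: T at fragment 1[1]=fragment 2[3] → G at fragment 1[2]=fragment 2[6] → T at fragment 1[3]=fragment 2[7] → C at fragment 1[4]=fragment 2[8] → C at fragment 1[8]=fragment 2[9] → A at fragment 1[9]=fragment 2[10] → A at fragment 1[10]=fragment 2[11] → T at fragment 1[12]=fragment 2[12], and the DP table's final entry dp[12][12] is also 8, so no common subsequence is longer.

8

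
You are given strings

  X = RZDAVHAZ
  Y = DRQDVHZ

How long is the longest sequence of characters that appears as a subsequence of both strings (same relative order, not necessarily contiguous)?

5

Let dp[i][j] be the LCS length of the first i characters of X and the first j characters of Y. dp[i][j] = dp[i-1][j-1]+1 when the i-th and j-th characters match, else max(dp[i-1][j], dp[i][j-1]).
    ·  D  R  Q  D  V  H  Z
 ·  0  0  0  0  0  0  0  0
 R  0  0  1  1  1  1  1  1
 Z  0  0  1  1  1  1  1  2
 D  0  1  1  1  2  2  2  2
 A  0  1  1  1  2  2  2  2
 V  0  1  1  1  2  3  3  3
 H  0  1  1  1  2  3  4  4
 A  0  1  1  1  2  3  4  4
 Z  0  1  1  1  2  3  4  5
dp[8][7] = 5. One LCS (by backtracking along matches): RDVHZ.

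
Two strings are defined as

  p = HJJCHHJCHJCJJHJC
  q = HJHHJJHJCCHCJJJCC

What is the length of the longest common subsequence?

12

Taking H (p #1, q #4) → J (p #2, q #5) → J (p #3, q #6) → H (p #6, q #7) → J (p #7, q #8) → C (p #8, q #10) → H (p #9, q #11) → C (p #11, q #12) → J (p #12, q #13) → J (p #13, q #14) → J (p #15, q #15) → C (p #16, q #17) gives a common subsequence of length 12. Since dp[16][17] = 12, nothing longer is possible.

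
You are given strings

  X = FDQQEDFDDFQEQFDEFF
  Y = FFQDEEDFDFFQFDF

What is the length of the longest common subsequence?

11

One common subsequence of length 11: F at X[1]=Y[2] → D at X[2]=Y[4] → E at X[5]=Y[6] → D at X[6]=Y[7] → F at X[7]=Y[8] → D at X[8]=Y[9] → F at X[10]=Y[11] → Q at X[13]=Y[12] → F at X[14]=Y[13] → D at X[15]=Y[14] → F at X[18]=Y[15]. The LCS DP gives dp[18][15] = 11, so this is optimal.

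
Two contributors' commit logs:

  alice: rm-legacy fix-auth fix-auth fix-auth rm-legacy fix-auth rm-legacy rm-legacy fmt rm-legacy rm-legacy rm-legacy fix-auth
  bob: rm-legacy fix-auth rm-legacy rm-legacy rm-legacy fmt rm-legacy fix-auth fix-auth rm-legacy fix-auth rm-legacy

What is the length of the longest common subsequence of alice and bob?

9

Taking rm-legacy (alice #1, bob #1); then fix-auth (alice #4, bob #2); then rm-legacy (alice #5, bob #3); then rm-legacy (alice #7, bob #4); then rm-legacy (alice #8, bob #5); then fmt (alice #9, bob #6); then rm-legacy (alice #10, bob #7); then rm-legacy (alice #11, bob #10); then rm-legacy (alice #12, bob #12) gives a common subsequence of length 9, and the DP table's final entry dp[13][12] is also 9, so no common subsequence is longer.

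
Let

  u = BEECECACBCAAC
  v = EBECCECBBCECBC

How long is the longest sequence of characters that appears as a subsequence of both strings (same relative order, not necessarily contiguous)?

One common subsequence of length 8: B [1,2]; then E [2,3]; then E [3,6]; then C [4,10]; then E [5,11]; then C [8,12]; then B [9,13]; then C [13,14]. Since dp[13][14] = 8, nothing longer is possible.

8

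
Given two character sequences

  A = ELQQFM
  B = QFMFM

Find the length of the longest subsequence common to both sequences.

Let dp[i][j] be the LCS length of the first i characters of A and the first j characters of B. dp[i][j] = dp[i-1][j-1]+1 when the i-th and j-th characters match, else max(dp[i-1][j], dp[i][j-1]).
    ·  Q  F  M  F  M
 ·  0  0  0  0  0  0
 E  0  0  0  0  0  0
 L  0  0  0  0  0  0
 Q  0  1  1  1  1  1
 Q  0  1  1  1  1  1
 F  0  1  2  2  2  2
 M  0  1  2  3  3  3
dp[6][5] = 3. One LCS (by backtracking along matches): QFM.

3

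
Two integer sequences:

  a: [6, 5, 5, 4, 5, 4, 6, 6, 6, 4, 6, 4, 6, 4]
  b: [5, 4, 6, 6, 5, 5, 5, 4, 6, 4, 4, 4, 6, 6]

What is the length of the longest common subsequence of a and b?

Match 6 (a #1, b #4), 5 (a #2, b #5), 5 (a #3, b #6), 5 (a #5, b #7), 4 (a #6, b #8), 6 (a #7, b #9), 4 (a #10, b #12), 6 (a #11, b #13), 6 (a #13, b #14) — 9 values in the same relative order in both. Since dp[14][14] = 9, nothing longer is possible.

9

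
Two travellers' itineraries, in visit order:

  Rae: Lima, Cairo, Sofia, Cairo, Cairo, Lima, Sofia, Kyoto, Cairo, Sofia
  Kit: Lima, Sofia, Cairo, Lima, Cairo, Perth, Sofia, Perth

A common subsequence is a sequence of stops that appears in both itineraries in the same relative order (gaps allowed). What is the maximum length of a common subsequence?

One common subsequence of length 6: Lima [1,1]; then Sofia [3,2]; then Cairo [5,3]; then Lima [6,4]; then Cairo [9,5]; then Sofia [10,7]. dp[10][8] = 6 confirms this is the maximum.

6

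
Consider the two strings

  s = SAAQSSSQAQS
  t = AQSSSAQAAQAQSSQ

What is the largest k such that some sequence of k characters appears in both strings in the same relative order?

9

Taking A at s[3]=t[1], Q at s[4]=t[2], S at s[5]=t[3], S at s[6]=t[4], S at s[7]=t[5], Q at s[8]=t[10], A at s[9]=t[11], Q at s[10]=t[12], S at s[11]=t[14] gives a common subsequence of length 9. dp[11][15] = 9 confirms this is the maximum.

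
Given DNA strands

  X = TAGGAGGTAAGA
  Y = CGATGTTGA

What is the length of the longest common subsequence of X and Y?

Taking G at X[4]=Y[2], then A at X[5]=Y[3], then G at X[6]=Y[5], then T at X[8]=Y[7], then G at X[11]=Y[8], then A at X[12]=Y[9] gives a common subsequence of length 6. Since dp[12][9] = 6, nothing longer is possible.

6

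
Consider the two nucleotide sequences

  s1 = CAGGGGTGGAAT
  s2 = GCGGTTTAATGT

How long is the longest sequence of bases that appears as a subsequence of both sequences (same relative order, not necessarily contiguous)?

Match C [1,2], G [3,3], G [4,4], T [7,7], A [10,8], A [11,9], T [12,12] — 7 bases in the same relative order in both. Since dp[12][12] = 7, nothing longer is possible.

7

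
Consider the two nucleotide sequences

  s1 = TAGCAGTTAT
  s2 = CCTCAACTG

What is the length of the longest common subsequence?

Let dp[i][j] be the LCS length of the first i bases of s1 and the first j bases of s2. dp[i][j] = dp[i-1][j-1]+1 when the i-th and j-th bases match, else max(dp[i-1][j], dp[i][j-1]).
    ·  C  C  T  C  A  A  C  T  G
 ·  0  0  0  0  0  0  0  0  0  0
 T  0  0  0  1  1  1  1  1  1  1
 A  0  0  0  1  1  2  2  2  2  2
 G  0  0  0  1  1  2  2  2  2  3
 C  0  1  1  1  2  2  2  3  3  3
 A  0  1  1  1  2  3  3  3  3  3
 G  0  1  1  1  2  3  3  3  3  4
 T  0  1  1  2  2  3  3  3  4  4
 T  0  1  1  2  2  3  3  3  4  4
 A  0  1  1  2  2  3  4  4  4  4
 T  0  1  1  2  2  3  4  4  5  5
dp[10][9] = 5. One LCS (by backtracking along matches): TCAAT.

5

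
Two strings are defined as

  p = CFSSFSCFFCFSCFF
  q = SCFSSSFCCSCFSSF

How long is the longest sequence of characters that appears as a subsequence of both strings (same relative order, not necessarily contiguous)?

Taking C [1,2] → F [2,3] → S [3,5] → S [4,6] → F [5,7] → C [7,8] → C [10,9] → S [12,10] → C [13,11] → F [14,12] → F [15,15] gives a common subsequence of length 11, and the DP table's final entry dp[15][15] is also 11, so no common subsequence is longer.

11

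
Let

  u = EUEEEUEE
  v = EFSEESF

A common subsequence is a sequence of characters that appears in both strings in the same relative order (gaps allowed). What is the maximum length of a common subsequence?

Let dp[i][j] be the LCS length of the first i characters of u and the first j characters of v. dp[i][j] = dp[i-1][j-1]+1 when the i-th and j-th characters match, else max(dp[i-1][j], dp[i][j-1]).
    ·  E  F  S  E  E  S  F
 ·  0  0  0  0  0  0  0  0
 E  0  1  1  1  1  1  1  1
 U  0  1  1  1  1  1  1  1
 E  0  1  1  1  2  2  2  2
 E  0  1  1  1  2  3  3  3
 E  0  1  1  1  2  3  3  3
 U  0  1  1  1  2  3  3  3
 E  0  1  1  1  2  3  3  3
 E  0  1  1  1  2  3  3  3
dp[8][7] = 3. One LCS (by backtracking along matches): EEE.

3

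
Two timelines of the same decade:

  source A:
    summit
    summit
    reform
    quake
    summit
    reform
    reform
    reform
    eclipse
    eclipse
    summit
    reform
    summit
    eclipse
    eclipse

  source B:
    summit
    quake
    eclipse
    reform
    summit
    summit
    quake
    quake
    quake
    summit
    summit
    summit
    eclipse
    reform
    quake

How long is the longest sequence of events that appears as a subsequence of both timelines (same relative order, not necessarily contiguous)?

Pick summit [1,5]; then summit [2,6]; then quake [4,9]; then summit [5,10]; then summit [11,11]; then summit [13,12]; then eclipse [14,13]; all 7 events appear in both, in order. Since dp[15][15] = 7, nothing longer is possible.

7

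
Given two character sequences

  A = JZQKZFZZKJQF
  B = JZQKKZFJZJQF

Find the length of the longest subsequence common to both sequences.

10

Taking J at A[1]=B[1], Z at A[2]=B[2], Q at A[3]=B[3], K at A[4]=B[5], Z at A[5]=B[6], F at A[6]=B[7], Z at A[8]=B[9], J at A[10]=B[10], Q at A[11]=B[11], F at A[12]=B[12] gives a common subsequence of length 10. Since dp[12][12] = 10, nothing longer is possible.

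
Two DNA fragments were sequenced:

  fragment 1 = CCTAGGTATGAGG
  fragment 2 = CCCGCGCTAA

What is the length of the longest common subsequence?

Let dp[i][j] be the LCS length of the first i bases of fragment 1 and the first j bases of fragment 2. dp[i][j] = dp[i-1][j-1]+1 when the i-th and j-th bases match, else max(dp[i-1][j], dp[i][j-1]).
    ·  C  C  C  G  C  G  C  T  A  A
 ·  0  0  0  0  0  0  0  0  0  0  0
 C  0  1  1  1  1  1  1  1  1  1  1
 C  0  1  2  2  2  2  2  2  2  2  2
 T  0  1  2  2  2  2  2  2  3  3  3
 A  0  1  2  2  2  2  2  2  3  4  4
 G  0  1  2  2  3  3  3  3  3  4  4
 G  0  1  2  2  3  3  4  4  4  4  4
 T  0  1  2  2  3  3  4  4  5  5  5
 A  0  1  2  2  3  3  4  4  5  6  6
 T  0  1  2  2  3  3  4  4  5  6  6
 G  0  1  2  2  3  3  4  4  5  6  6
 A  0  1  2  2  3  3  4  4  5  6  7
 G  0  1  2  2  3  3  4  4  5  6  7
 G  0  1  2  2  3  3  4  4  5  6  7
dp[13][10] = 7. One LCS (by backtracking along matches): CCGGTAA.

7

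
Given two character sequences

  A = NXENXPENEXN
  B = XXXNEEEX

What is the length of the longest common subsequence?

5

Match N [1,4]; then E [3,5]; then E [7,6]; then E [9,7]; then X [10,8] — 5 characters in the same relative order in both. dp[11][8] = 5 confirms this is the maximum.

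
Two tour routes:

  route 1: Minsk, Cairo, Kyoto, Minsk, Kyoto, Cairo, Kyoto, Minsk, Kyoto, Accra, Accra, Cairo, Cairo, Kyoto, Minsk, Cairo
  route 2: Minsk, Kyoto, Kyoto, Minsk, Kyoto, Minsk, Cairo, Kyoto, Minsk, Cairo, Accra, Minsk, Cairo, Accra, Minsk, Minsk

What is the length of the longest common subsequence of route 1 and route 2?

Match Minsk [1,1]; then Kyoto [3,3]; then Minsk [4,4]; then Kyoto [5,5]; then Cairo [6,7]; then Kyoto [7,8]; then Minsk [8,9]; then Accra [10,11]; then Accra [11,14]; then Minsk [15,16] — 10 stops in the same relative order in both. The LCS DP gives dp[16][16] = 10, so this is optimal.

10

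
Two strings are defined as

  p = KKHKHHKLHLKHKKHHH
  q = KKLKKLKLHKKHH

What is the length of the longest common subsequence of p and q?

Match K at p[1]=q[1], K at p[2]=q[2], K at p[4]=q[4], K at p[7]=q[5], L at p[8]=q[6], L at p[10]=q[8], H at p[12]=q[9], K at p[13]=q[10], K at p[14]=q[11], H at p[16]=q[12], H at p[17]=q[13] — 11 characters in the same relative order in both. dp[17][13] = 11 confirms this is the maximum.

11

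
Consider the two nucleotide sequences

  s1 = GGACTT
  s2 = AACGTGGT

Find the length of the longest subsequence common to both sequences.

4

Pick A at s1[3]=s2[2], C at s1[4]=s2[3], T at s1[5]=s2[5], T at s1[6]=s2[8]; all 4 bases appear in both, in order. dp[6][8] = 4 confirms this is the maximum.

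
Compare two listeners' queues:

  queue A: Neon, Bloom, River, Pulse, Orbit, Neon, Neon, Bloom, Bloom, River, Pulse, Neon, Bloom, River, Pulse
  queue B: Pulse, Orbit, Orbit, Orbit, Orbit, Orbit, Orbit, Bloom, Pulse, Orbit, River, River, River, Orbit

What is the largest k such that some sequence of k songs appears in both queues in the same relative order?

5

One common subsequence of length 5: Bloom [2,8] → Pulse [4,9] → Orbit [5,10] → River [10,12] → River [14,13]. dp[15][14] = 5 confirms this is the maximum.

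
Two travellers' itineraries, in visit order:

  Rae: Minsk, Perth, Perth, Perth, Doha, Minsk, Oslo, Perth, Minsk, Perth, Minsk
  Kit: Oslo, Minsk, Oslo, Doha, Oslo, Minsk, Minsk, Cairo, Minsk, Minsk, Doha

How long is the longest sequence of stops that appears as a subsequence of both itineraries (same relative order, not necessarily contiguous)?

5

One common subsequence of length 5: Minsk (Rae #1, Kit #2) → Doha (Rae #5, Kit #4) → Minsk (Rae #6, Kit #7) → Minsk (Rae #9, Kit #9) → Minsk (Rae #11, Kit #10), and the DP table's final entry dp[11][11] is also 5, so no common subsequence is longer.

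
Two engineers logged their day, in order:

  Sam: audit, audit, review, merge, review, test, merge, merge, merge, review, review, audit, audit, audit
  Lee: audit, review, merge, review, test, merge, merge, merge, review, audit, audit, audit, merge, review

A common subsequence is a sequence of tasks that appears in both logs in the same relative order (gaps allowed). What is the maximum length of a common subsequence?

12

Match audit (Sam #2, Lee #1); then review (Sam #3, Lee #2); then merge (Sam #4, Lee #3); then review (Sam #5, Lee #4); then test (Sam #6, Lee #5); then merge (Sam #7, Lee #6); then merge (Sam #8, Lee #7); then merge (Sam #9, Lee #8); then review (Sam #11, Lee #9); then audit (Sam #12, Lee #10); then audit (Sam #13, Lee #11); then audit (Sam #14, Lee #12) — 12 tasks in the same relative order in both. dp[14][14] = 12 confirms this is the maximum.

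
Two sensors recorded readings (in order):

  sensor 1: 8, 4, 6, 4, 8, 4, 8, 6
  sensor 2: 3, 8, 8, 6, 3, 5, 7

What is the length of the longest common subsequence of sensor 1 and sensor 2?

3

Match 8 (sensor 1 #5, sensor 2 #2), 8 (sensor 1 #7, sensor 2 #3), 6 (sensor 1 #8, sensor 2 #4) — 3 values in the same relative order in both. Since dp[8][7] = 3, nothing longer is possible.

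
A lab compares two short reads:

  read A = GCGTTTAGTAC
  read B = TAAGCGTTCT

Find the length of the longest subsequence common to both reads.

Match G at read A[1]=read B[4]; then C at read A[2]=read B[5]; then G at read A[3]=read B[6]; then T at read A[4]=read B[7]; then T at read A[5]=read B[8]; then T at read A[9]=read B[10] — 6 bases in the same relative order in both, and the DP table's final entry dp[11][10] is also 6, so no common subsequence is longer.

6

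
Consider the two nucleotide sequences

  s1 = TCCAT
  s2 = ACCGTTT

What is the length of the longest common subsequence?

Let dp[i][j] be the LCS length of the first i bases of s1 and the first j bases of s2. dp[i][j] = dp[i-1][j-1]+1 when the i-th and j-th bases match, else max(dp[i-1][j], dp[i][j-1]).
    ·  A  C  C  G  T  T  T
 ·  0  0  0  0  0  0  0  0
 T  0  0  0  0  0  1  1  1
 C  0  0  1  1  1  1  1  1
 C  0  0  1  2  2  2  2  2
 A  0  1  1  2  2  2  2  2
 T  0  1  1  2  2  3  3  3
dp[5][7] = 3. One LCS (by backtracking along matches): CCT.

3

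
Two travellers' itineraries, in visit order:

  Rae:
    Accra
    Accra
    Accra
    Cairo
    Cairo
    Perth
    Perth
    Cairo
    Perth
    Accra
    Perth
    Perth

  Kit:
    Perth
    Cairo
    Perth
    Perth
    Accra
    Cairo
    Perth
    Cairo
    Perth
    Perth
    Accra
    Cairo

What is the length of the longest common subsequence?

7

Match Cairo [5,2]; then Perth [6,3]; then Perth [7,4]; then Cairo [8,6]; then Perth [9,7]; then Perth [11,9]; then Perth [12,10] — 7 stops in the same relative order in both, and the DP table's final entry dp[12][12] is also 7, so no common subsequence is longer.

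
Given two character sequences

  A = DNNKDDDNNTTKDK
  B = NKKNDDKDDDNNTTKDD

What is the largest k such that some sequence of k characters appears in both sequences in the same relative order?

Pick N at A[2]=B[1] → N at A[3]=B[4] → K at A[4]=B[7] → D at A[5]=B[8] → D at A[6]=B[9] → D at A[7]=B[10] → N at A[8]=B[11] → N at A[9]=B[12] → T at A[10]=B[13] → T at A[11]=B[14] → K at A[12]=B[15] → D at A[13]=B[17]; all 12 characters appear in both, in order. Since dp[14][17] = 12, nothing longer is possible.

12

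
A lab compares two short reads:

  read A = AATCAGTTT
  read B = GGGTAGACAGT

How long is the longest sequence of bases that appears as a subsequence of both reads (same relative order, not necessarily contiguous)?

Pick A (read A #1, read B #5), then A (read A #2, read B #7), then C (read A #4, read B #8), then A (read A #5, read B #9), then G (read A #6, read B #10), then T (read A #9, read B #11); all 6 bases appear in both, in order, and the DP table's final entry dp[9][11] is also 6, so no common subsequence is longer.

6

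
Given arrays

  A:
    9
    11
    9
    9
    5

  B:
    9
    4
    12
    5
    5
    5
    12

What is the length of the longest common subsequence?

2

Let dp[i][j] be the LCS length of the first i values of A and the first j values of B. dp[i][j] = dp[i-1][j-1]+1 when the i-th and j-th values match, else max(dp[i-1][j], dp[i][j-1]).
    ·  9  4 12  5  5  5 12
 ·  0  0  0  0  0  0  0  0
 9  0  1  1  1  1  1  1  1
11  0  1  1  1  1  1  1  1
 9  0  1  1  1  1  1  1  1
 9  0  1  1  1  1  1  1  1
 5  0  1  1  1  2  2  2  2
dp[5][7] = 2. One LCS (by backtracking along matches): 9, 5.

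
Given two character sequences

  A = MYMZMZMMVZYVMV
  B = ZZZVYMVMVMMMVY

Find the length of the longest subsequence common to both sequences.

7

Taking M [1,6]; then M [3,8]; then M [5,10]; then M [7,11]; then M [8,12]; then V [9,13]; then Y [11,14] gives a common subsequence of length 7, and the DP table's final entry dp[14][14] is also 7, so no common subsequence is longer.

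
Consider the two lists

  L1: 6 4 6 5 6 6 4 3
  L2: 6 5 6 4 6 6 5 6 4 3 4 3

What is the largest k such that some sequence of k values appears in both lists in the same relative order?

Let dp[i][j] be the LCS length of the first i values of L1 and the first j values of L2. dp[i][j] = dp[i-1][j-1]+1 when the i-th and j-th values match, else max(dp[i-1][j], dp[i][j-1]).
    ·  6  5  6  4  6  6  5  6  4  3  4  3
 ·  0  0  0  0  0  0  0  0  0  0  0  0  0
 6  0  1  1  1  1  1  1  1  1  1  1  1  1
 4  0  1  1  1  2  2  2  2  2  2  2  2  2
 6  0  1  1  2  2  3  3  3  3  3  3  3  3
 5  0  1  2  2  2  3  3  4  4  4  4  4  4
 6  0  1  2  3  3  3  4  4  5  5  5  5  5
 6  0  1  2  3  3  4  4  4  5  5  5  5  5
 4  0  1  2  3  4  4  4  4  5  6  6  6  6
 3  0  1  2  3  4  4  4  4  5  6  7  7  7
dp[8][12] = 7. One LCS (by backtracking along matches): 6, 4, 6, 5, 6, 4, 3.

7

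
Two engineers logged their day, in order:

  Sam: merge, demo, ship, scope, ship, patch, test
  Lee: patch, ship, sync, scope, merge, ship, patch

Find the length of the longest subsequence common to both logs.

Taking ship (Sam #3, Lee #2); then scope (Sam #4, Lee #4); then ship (Sam #5, Lee #6); then patch (Sam #6, Lee #7) gives a common subsequence of length 4, and the DP table's final entry dp[7][7] is also 4, so no common subsequence is longer.

4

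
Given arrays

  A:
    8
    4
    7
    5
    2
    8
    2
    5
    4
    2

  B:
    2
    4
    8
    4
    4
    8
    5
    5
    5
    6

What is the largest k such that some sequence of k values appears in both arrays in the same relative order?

One common subsequence of length 4: 8 (A #1, B #3), then 4 (A #2, B #5), then 5 (A #4, B #8), then 5 (A #8, B #9). dp[10][10] = 4 confirms this is the maximum.

4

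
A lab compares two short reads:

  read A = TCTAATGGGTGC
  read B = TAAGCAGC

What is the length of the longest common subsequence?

6

Let dp[i][j] be the LCS length of the first i bases of read A and the first j bases of read B. dp[i][j] = dp[i-1][j-1]+1 when the i-th and j-th bases match, else max(dp[i-1][j], dp[i][j-1]).
    ·  T  A  A  G  C  A  G  C
 ·  0  0  0  0  0  0  0  0  0
 T  0  1  1  1  1  1  1  1  1
 C  0  1  1  1  1  2  2  2  2
 T  0  1  1  1  1  2  2  2  2
 A  0  1  2  2  2  2  3  3  3
 A  0  1  2  3  3  3  3  3  3
 T  0  1  2  3  3  3  3  3  3
 G  0  1  2  3  4  4  4  4  4
 G  0  1  2  3  4  4  4  5  5
 G  0  1  2  3  4  4  4  5  5
 T  0  1  2  3  4  4  4  5  5
 G  0  1  2  3  4  4  4  5  5
 C  0  1  2  3  4  5  5  5  6
dp[12][8] = 6. One LCS (by backtracking along matches): TAAGGC.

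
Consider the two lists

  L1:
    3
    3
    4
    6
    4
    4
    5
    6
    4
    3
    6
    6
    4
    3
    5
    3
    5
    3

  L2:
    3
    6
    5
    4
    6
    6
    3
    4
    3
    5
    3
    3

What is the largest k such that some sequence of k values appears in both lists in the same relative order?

11

One common subsequence of length 11: 3 (L1 #2, L2 #1); then 6 (L1 #4, L2 #2); then 5 (L1 #7, L2 #3); then 4 (L1 #9, L2 #4); then 6 (L1 #11, L2 #5); then 6 (L1 #12, L2 #6); then 4 (L1 #13, L2 #8); then 3 (L1 #14, L2 #9); then 5 (L1 #15, L2 #10); then 3 (L1 #16, L2 #11); then 3 (L1 #18, L2 #12). The LCS DP gives dp[18][12] = 11, so this is optimal.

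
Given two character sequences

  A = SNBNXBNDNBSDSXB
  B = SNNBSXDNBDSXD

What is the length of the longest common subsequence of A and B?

Taking S at A[1]=B[1]; then N at A[2]=B[3]; then B at A[3]=B[4]; then X at A[5]=B[6]; then D at A[8]=B[7]; then N at A[9]=B[8]; then B at A[10]=B[9]; then D at A[12]=B[10]; then S at A[13]=B[11]; then X at A[14]=B[12] gives a common subsequence of length 10, and the DP table's final entry dp[15][13] is also 10, so no common subsequence is longer.

10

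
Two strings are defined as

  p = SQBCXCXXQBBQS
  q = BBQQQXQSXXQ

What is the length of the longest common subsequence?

Pick Q at p[2]=q[5]; then X at p[5]=q[6]; then X at p[7]=q[9]; then X at p[8]=q[10]; then Q at p[12]=q[11]; all 5 characters appear in both, in order. dp[13][11] = 5 confirms this is the maximum.

5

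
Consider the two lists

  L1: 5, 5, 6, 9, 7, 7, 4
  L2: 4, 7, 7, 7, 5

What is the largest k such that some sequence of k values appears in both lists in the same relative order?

Taking 7 at L1[5]=L2[3]; then 7 at L1[6]=L2[4] gives a common subsequence of length 2. dp[7][5] = 2 confirms this is the maximum.

2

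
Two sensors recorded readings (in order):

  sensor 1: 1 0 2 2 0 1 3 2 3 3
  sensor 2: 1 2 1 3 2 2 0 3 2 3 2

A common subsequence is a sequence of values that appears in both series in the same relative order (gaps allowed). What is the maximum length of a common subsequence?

Let dp[i][j] be the LCS length of the first i values of sensor 1 and the first j values of sensor 2. dp[i][j] = dp[i-1][j-1]+1 when the i-th and j-th values match, else max(dp[i-1][j], dp[i][j-1]).
    ·  1  2  1  3  2  2  0  3  2  3  2
 ·  0  0  0  0  0  0  0  0  0  0  0  0
 1  0  1  1  1  1  1  1  1  1  1  1  1
 0  0  1  1  1  1  1  1  2  2  2  2  2
 2  0  1  2  2  2  2  2  2  2  3  3  3
 2  0  1  2  2  2  3  3  3  3  3  3  4
 0  0  1  2  2  2  3  3  4  4  4  4  4
 1  0  1  2  3  3  3  3  4  4  4  4  4
 3  0  1  2  3  4  4  4  4  5  5  5  5
 2  0  1  2  3  4  5  5  5  5  6  6  6
 3  0  1  2  3  4  5  5  5  6  6  7  7
 3  0  1  2  3  4  5  5  5  6  6  7  7
dp[10][11] = 7. One LCS (by backtracking along matches): 1, 2, 2, 0, 3, 2, 3.

7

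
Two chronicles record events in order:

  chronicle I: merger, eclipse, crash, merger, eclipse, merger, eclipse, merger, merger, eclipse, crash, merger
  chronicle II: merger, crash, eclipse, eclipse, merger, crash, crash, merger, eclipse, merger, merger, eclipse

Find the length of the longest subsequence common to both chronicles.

One common subsequence of length 8: merger [1,1]; then eclipse [2,4]; then crash [3,7]; then merger [6,8]; then eclipse [7,9]; then merger [8,10]; then merger [9,11]; then eclipse [10,12]. Since dp[12][12] = 8, nothing longer is possible.

8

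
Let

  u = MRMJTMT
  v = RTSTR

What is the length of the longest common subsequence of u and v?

3

Taking R (u #2, v #1), then T (u #5, v #2), then T (u #7, v #4) gives a common subsequence of length 3. The LCS DP gives dp[7][5] = 3, so this is optimal.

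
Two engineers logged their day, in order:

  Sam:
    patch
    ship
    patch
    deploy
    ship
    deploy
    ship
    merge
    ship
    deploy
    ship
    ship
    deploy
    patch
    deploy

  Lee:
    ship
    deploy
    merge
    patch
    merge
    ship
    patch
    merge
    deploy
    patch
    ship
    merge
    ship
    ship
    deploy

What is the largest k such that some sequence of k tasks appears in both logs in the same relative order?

9

One common subsequence of length 9: patch [1,4], then ship [2,6], then patch [3,7], then deploy [4,9], then ship [7,11], then merge [8,12], then ship [11,13], then ship [12,14], then deploy [15,15]. The LCS DP gives dp[15][15] = 9, so this is optimal.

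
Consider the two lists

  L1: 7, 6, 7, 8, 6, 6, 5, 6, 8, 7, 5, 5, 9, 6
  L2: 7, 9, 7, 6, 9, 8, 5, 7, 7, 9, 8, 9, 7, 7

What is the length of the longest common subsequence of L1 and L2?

Pick 7 at L1[1]=L2[3], then 6 at L1[2]=L2[4], then 8 at L1[4]=L2[6], then 5 at L1[7]=L2[7], then 8 at L1[9]=L2[11], then 7 at L1[10]=L2[14]; all 6 values appear in both, in order, and the DP table's final entry dp[14][14] is also 6, so no common subsequence is longer.

6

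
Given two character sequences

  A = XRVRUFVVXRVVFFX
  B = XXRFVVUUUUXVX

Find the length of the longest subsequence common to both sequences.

8

Match X (A #1, B #2); then R (A #4, B #3); then F (A #6, B #4); then V (A #7, B #5); then V (A #8, B #6); then X (A #9, B #11); then V (A #12, B #12); then X (A #15, B #13) — 8 characters in the same relative order in both, and the DP table's final entry dp[15][13] is also 8, so no common subsequence is longer.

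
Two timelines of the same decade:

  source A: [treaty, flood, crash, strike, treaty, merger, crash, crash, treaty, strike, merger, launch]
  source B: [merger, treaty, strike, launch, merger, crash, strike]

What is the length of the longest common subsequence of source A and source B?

5

Match treaty [1,2] → strike [4,3] → merger [6,5] → crash [8,6] → strike [10,7] — 5 events in the same relative order in both. dp[12][7] = 5 confirms this is the maximum.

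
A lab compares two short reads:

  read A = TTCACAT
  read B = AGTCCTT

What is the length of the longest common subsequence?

4

Taking T (read A #2, read B #3), then C (read A #3, read B #4), then C (read A #5, read B #5), then T (read A #7, read B #7) gives a common subsequence of length 4. Since dp[7][7] = 4, nothing longer is possible.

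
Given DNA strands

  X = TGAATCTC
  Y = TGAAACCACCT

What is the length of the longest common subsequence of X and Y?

6

Let dp[i][j] be the LCS length of the first i bases of X and the first j bases of Y. dp[i][j] = dp[i-1][j-1]+1 when the i-th and j-th bases match, else max(dp[i-1][j], dp[i][j-1]).
    ·  T  G  A  A  A  C  C  A  C  C  T
 ·  0  0  0  0  0  0  0  0  0  0  0  0
 T  0  1  1  1  1  1  1  1  1  1  1  1
 G  0  1  2  2  2  2  2  2  2  2  2  2
 A  0  1  2  3  3  3  3  3  3  3  3  3
 A  0  1  2  3  4  4  4  4  4  4  4  4
 T  0  1  2  3  4  4  4  4  4  4  4  5
 C  0  1  2  3  4  4  5  5  5  5  5  5
 T  0  1  2  3  4  4  5  5  5  5  5  6
 C  0  1  2  3  4  4  5  6  6  6  6  6
dp[8][11] = 6. One LCS (by backtracking along matches): TGAACT.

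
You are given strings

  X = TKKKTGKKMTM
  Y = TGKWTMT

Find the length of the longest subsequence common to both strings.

5

Let dp[i][j] be the LCS length of the first i characters of X and the first j characters of Y. dp[i][j] = dp[i-1][j-1]+1 when the i-th and j-th characters match, else max(dp[i-1][j], dp[i][j-1]).
    ·  T  G  K  W  T  M  T
 ·  0  0  0  0  0  0  0  0
 T  0  1  1  1  1  1  1  1
 K  0  1  1  2  2  2  2  2
 K  0  1  1  2  2  2  2  2
 K  0  1  1  2  2  2  2  2
 T  0  1  1  2  2  3  3  3
 G  0  1  2  2  2  3  3  3
 K  0  1  2  3  3  3  3  3
 K  0  1  2  3  3  3  3  3
 M  0  1  2  3  3  3  4  4
 T  0  1  2  3  3  4  4  5
 M  0  1  2  3  3  4  5  5
dp[11][7] = 5. One LCS (by backtracking along matches): TKTMT.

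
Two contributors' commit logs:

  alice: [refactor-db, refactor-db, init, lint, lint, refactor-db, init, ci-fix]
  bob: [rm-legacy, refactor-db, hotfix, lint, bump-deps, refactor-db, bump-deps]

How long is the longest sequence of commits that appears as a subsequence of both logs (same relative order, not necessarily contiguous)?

Match refactor-db [1,2], lint [4,4], refactor-db [6,6] — 3 commits in the same relative order in both, and the DP table's final entry dp[8][7] is also 3, so no common subsequence is longer.

3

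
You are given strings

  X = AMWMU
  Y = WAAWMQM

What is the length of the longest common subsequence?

Let dp[i][j] be the LCS length of the first i characters of X and the first j characters of Y. dp[i][j] = dp[i-1][j-1]+1 when the i-th and j-th characters match, else max(dp[i-1][j], dp[i][j-1]).
    ·  W  A  A  W  M  Q  M
 ·  0  0  0  0  0  0  0  0
 A  0  0  1  1  1  1  1  1
 M  0  0  1  1  1  2  2  2
 W  0  1  1  1  2  2  2  2
 M  0  1  1  1  2  3  3  3
 U  0  1  1  1  2  3  3  3
dp[5][7] = 3. One LCS (by backtracking along matches): AMM.

3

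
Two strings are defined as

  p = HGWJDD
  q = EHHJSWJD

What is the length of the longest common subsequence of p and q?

One common subsequence of length 4: H [1,3], then W [3,6], then J [4,7], then D [6,8]. Since dp[6][8] = 4, nothing longer is possible.

4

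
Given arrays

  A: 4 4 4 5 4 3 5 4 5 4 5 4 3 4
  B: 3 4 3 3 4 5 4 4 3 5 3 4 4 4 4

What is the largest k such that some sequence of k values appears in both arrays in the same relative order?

10

Taking 4 (A #1, B #2); then 4 (A #2, B #5); then 4 (A #3, B #7); then 4 (A #5, B #8); then 3 (A #6, B #9); then 5 (A #7, B #10); then 4 (A #8, B #12); then 4 (A #10, B #13); then 4 (A #12, B #14); then 4 (A #14, B #15) gives a common subsequence of length 10. dp[14][15] = 10 confirms this is the maximum.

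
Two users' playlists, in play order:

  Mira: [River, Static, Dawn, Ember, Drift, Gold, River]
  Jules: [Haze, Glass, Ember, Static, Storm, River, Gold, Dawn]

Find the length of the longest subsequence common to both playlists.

2

Pick River at Mira[1]=Jules[6], then Dawn at Mira[3]=Jules[8]; all 2 songs appear in both, in order. The LCS DP gives dp[7][8] = 2, so this is optimal.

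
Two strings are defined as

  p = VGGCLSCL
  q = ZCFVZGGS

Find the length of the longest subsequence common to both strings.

Pick V (p #1, q #4), then G (p #2, q #6), then G (p #3, q #7), then S (p #6, q #8); all 4 characters appear in both, in order, and the DP table's final entry dp[8][8] is also 4, so no common subsequence is longer.

4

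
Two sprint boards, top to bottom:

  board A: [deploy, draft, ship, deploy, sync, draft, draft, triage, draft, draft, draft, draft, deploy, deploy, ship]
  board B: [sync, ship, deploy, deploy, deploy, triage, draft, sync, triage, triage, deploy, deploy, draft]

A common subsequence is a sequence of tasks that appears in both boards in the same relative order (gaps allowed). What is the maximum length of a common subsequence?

6

One common subsequence of length 6: deploy [1,5], then draft [2,7], then sync [5,8], then triage [8,10], then deploy [13,11], then deploy [14,12], and the DP table's final entry dp[15][13] is also 6, so no common subsequence is longer.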